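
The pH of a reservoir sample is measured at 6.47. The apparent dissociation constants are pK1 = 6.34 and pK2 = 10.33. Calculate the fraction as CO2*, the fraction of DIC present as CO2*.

α₀ = 1 / (1 + K1/[H⁺] + K1K2/[H⁺]²) = 1 / (1 + 10^+0.13 + 10^-3.73)
   = 1 / (1 + 1.3490 + 0.00018621) = 1/2.3491 = 0.4257

α₀ = 0.426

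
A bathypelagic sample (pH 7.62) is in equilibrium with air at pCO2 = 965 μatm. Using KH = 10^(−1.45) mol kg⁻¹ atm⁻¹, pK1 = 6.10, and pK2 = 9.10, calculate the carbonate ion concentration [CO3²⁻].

[CO2*] = KH · pCO2 = 10^(−1.45) × 965×10^-6 = 3.424×10^-5 mol/kg
α₀ = 1/(1 + K1/[H⁺] + K1K2/[H⁺]²) = 1/(1 + 10^+1.52 + 10^+0.04) = 0.02840
DIC = [CO2*]/α₀ = 3.424×10^-5 / 0.02840 = 1.206 mmol/kg
[CO3²⁻] = α₂·DIC; α₂ = 0.03114, so [CO3²⁻] = 0.03114 × 1.206 = 0.0375 mmol/kg

[CO3²⁻] = 0.0375 mmol/kg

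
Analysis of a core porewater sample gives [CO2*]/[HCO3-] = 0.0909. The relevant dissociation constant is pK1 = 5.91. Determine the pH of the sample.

pH = 6.95

From K1 = [H⁺][HCO3-]/[CO2*]:  pH = pK1 − log₁₀([CO2*]/[HCO3-])
log₁₀(0.0909) = -1.041
pH = 5.91 − (-1.041) = 6.95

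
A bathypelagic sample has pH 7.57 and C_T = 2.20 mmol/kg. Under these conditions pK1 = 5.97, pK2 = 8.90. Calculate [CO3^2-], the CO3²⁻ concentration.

α₂ = 1 / (1 + [H⁺]/K2 + [H⁺]²/(K1K2)) = 1 / (1 + 10^+1.33 + 10^-0.27)
   = 1 / (1 + 21.380 + 0.53703) = 1/22.917 = 0.04364
[CO3²⁻] = α₂ × DIC = 0.04364 × 2.20 = 0.0960 mmol/kg

[CO3²⁻] = 0.0960 mmol/kg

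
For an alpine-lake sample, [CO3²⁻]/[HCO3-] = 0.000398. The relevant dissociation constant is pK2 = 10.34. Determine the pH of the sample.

pH = 6.94

From K2 = [H⁺][CO3²⁻]/[HCO3-]:  pH = pK2 + log₁₀([CO3²⁻]/[HCO3-])
log₁₀(0.000398) = -3.400
pH = 10.34 + (-3.400) = 6.94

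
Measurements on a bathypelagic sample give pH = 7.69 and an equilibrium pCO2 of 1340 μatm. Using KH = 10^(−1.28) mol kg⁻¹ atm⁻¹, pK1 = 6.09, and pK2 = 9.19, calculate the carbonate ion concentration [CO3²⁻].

[CO3²⁻] = 0.0885 mmol/kg

[CO2*] = KH · pCO2 = 10^(−1.28) × 1340×10^-6 = 7.032×10^-5 mol/kg
α₀ = 1/(1 + K1/[H⁺] + K1K2/[H⁺]²) = 1/(1 + 10^+1.60 + 10^+0.10) = 0.02377
DIC = [CO2*]/α₀ = 7.032×10^-5 / 0.02377 = 2.959 mmol/kg
[CO3²⁻] = α₂·DIC; α₂ = 0.02992, so [CO3²⁻] = 0.02992 × 2.959 = 0.0885 mmol/kg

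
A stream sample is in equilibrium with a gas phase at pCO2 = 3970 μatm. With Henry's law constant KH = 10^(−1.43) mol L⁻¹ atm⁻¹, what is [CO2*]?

[CO2*] = 147 μmol/L

KH = 10^(−1.43) = 3.715×10^-2 mol L⁻¹ atm⁻¹
[CO2*] = KH · pCO2 = 3.715×10^-2 × 3970×10^-6 atm = 1.47×10^-4 mol/L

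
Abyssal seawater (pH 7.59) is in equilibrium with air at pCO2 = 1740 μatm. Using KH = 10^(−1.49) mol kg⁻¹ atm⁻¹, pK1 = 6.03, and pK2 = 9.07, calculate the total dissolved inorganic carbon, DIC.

[CO2*] = KH · pCO2 = 10^(−1.49) × 1740×10^-6 = 5.631×10^-5 mol/kg
α₀ = 1/(1 + K1/[H⁺] + K1K2/[H⁺]²) = 1/(1 + 10^+1.56 + 10^+0.08) = 0.02597
DIC = [CO2*]/α₀ = 5.631×10^-5 / 0.02597 = 2.17 mmol/kg

DIC = 2.17 mmol/kg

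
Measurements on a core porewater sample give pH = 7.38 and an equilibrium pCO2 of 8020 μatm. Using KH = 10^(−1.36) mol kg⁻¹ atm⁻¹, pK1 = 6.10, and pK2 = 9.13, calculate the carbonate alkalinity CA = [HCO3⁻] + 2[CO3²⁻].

[CO2*] = KH · pCO2 = 10^(−1.36) × 8020×10^-6 = 3.501×10^-4 mol/kg
α₀ = 1/(1 + K1/[H⁺] + K1K2/[H⁺]²) = 1/(1 + 10^+1.28 + 10^-0.47) = 0.04904
DIC = [CO2*]/α₀ = 3.501×10^-4 / 0.04904 = 7.139 mmol/kg
CA = (α₁ + 2α₂)·DIC = (0.9343 + 2×0.01662) × 7.139 = 6.91 mmol/kg

CA = 6.91 mmol/kg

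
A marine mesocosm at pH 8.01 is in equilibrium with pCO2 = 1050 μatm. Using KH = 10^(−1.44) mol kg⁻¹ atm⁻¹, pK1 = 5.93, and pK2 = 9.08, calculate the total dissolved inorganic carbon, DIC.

[CO2*] = KH · pCO2 = 10^(−1.44) × 1050×10^-6 = 3.812×10^-5 mol/kg
α₀ = 1/(1 + K1/[H⁺] + K1K2/[H⁺]²) = 1/(1 + 10^+2.08 + 10^+1.01) = 0.007607
DIC = [CO2*]/α₀ = 3.812×10^-5 / 0.007607 = 5.01 mmol/kg

DIC = 5.01 mmol/kg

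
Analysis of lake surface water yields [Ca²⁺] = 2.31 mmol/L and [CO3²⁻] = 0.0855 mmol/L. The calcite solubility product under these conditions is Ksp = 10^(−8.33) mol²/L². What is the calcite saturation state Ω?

Ω = 42.2

Ksp = 10^(−8.33) = 4.677×10^-9
Ω = [Ca²⁺][CO3²⁻]/Ksp = (2.31×10^-3)(0.0855×10^-3) / 4.677×10^-9 = 42.2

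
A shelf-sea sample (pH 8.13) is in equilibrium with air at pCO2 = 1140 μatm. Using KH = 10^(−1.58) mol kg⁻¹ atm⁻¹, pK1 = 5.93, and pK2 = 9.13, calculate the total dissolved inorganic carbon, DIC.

DIC = 5.26 mmol/kg

[CO2*] = KH · pCO2 = 10^(−1.58) × 1140×10^-6 = 2.999×10^-5 mol/kg
α₀ = 1/(1 + K1/[H⁺] + K1K2/[H⁺]²) = 1/(1 + 10^+2.20 + 10^+1.20) = 0.005703
DIC = [CO2*]/α₀ = 2.999×10^-5 / 0.005703 = 5.26 mmol/kg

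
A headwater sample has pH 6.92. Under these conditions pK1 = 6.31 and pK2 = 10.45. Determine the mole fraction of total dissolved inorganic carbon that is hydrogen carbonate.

α₁ = 0.803

α₁ = 1 / (1 + [H⁺]/K1 + K2/[H⁺]) = 1 / (1 + 10^-0.61 + 10^-3.53)
   = 1 / (1 + 0.24547 + 0.00029512) = 1/1.2458 = 0.8027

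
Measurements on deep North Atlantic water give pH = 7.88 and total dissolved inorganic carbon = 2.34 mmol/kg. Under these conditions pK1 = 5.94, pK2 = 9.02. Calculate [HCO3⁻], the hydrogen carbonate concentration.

[HCO3⁻] = 2.16 mmol/kg

α₁ = 1 / (1 + [H⁺]/K1 + K2/[H⁺]) = 1 / (1 + 10^-1.94 + 10^-1.14)
   = 1 / (1 + 0.011482 + 0.072444) = 1/1.0839 = 0.9226
[HCO3⁻] = α₁ × DIC = 0.9226 × 2.34 = 2.16 mmol/kg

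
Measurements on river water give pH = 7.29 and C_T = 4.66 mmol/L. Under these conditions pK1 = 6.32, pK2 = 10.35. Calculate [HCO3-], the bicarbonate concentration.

[HCO3⁻] = 4.21 mmol/L

α₁ = 1 / (1 + [H⁺]/K1 + K2/[H⁺]) = 1 / (1 + 10^-0.97 + 10^-3.06)
   = 1 / (1 + 0.10715 + 0.00087096) = 1/1.1080 = 0.9025
[HCO3⁻] = α₁ × DIC = 0.9025 × 4.66 = 4.21 mmol/L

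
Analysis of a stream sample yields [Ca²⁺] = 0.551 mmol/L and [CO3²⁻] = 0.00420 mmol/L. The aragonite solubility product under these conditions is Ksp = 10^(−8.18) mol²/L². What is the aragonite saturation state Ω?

Ω = 0.350

Ksp = 10^(−8.18) = 6.607×10^-9
Ω = [Ca²⁺][CO3²⁻]/Ksp = (0.551×10^-3)(0.00420×10^-3) / 6.607×10^-9 = 0.350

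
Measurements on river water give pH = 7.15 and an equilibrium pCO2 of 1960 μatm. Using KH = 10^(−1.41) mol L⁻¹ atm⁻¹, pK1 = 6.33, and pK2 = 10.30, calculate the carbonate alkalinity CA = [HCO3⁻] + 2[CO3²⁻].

[CO2*] = KH · pCO2 = 10^(−1.41) × 1960×10^-6 = 7.625×10^-5 mol/L
α₀ = 1/(1 + K1/[H⁺] + K1K2/[H⁺]²) = 1/(1 + 10^+0.82 + 10^-2.33) = 0.1314
DIC = [CO2*]/α₀ = 7.625×10^-5 / 0.1314 = 0.5804 mmol/L
CA = (α₁ + 2α₂)·DIC = (0.8680 + 2×0.0006145) × 0.5804 = 0.505 mmol/L

CA = 0.505 mmol/L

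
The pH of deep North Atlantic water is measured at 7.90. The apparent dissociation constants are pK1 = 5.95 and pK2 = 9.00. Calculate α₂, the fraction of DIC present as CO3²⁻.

α₂ = 0.0728

α₂ = 1 / (1 + [H⁺]/K2 + [H⁺]²/(K1K2)) = 1 / (1 + 10^+1.10 + 10^-0.85)
   = 1 / (1 + 12.589 + 0.14125) = 1/13.731 = 0.07283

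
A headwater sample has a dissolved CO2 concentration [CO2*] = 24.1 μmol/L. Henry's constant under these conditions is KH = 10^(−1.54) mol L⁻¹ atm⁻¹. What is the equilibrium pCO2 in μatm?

pCO2 = 836 μatm

KH = 10^(−1.54) = 2.884×10^-2 mol L⁻¹ atm⁻¹
pCO2 = [CO2*]/KH = 24.1×10^-6 / 2.884×10^-2 = 8.36×10^-4 atm = 836 μatm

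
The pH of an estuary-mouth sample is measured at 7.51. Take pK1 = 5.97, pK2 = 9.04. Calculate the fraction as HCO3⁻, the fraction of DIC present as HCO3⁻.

α₁ = 1 / (1 + [H⁺]/K1 + K2/[H⁺]) = 1 / (1 + 10^-1.54 + 10^-1.53)
   = 1 / (1 + 0.028840 + 0.029512) = 1/1.0584 = 0.9449

α₁ = 0.945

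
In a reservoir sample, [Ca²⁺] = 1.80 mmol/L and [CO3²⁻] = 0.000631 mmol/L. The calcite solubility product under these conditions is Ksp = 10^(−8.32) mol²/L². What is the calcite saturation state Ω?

Ksp = 10^(−8.32) = 4.786×10^-9
Ω = [Ca²⁺][CO3²⁻]/Ksp = (1.80×10^-3)(0.000631×10^-3) / 4.786×10^-9 = 0.237

Ω = 0.237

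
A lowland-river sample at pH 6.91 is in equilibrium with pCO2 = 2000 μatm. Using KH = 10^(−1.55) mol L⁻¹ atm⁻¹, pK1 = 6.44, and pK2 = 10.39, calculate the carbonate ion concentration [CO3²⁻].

[CO2*] = KH · pCO2 = 10^(−1.55) × 2000×10^-6 = 5.637×10^-5 mol/L
α₀ = 1/(1 + K1/[H⁺] + K1K2/[H⁺]²) = 1/(1 + 10^+0.47 + 10^-3.01) = 0.2530
DIC = [CO2*]/α₀ = 5.637×10^-5 / 0.2530 = 0.2228 mmol/L
[CO3²⁻] = α₂·DIC; α₂ = 0.0002473, so [CO3²⁻] = 0.0002473 × 0.2228 = 5.51×10^-5 mmol/L = 0.0551 μmol/L

[CO3²⁻] = 0.0551 μmol/L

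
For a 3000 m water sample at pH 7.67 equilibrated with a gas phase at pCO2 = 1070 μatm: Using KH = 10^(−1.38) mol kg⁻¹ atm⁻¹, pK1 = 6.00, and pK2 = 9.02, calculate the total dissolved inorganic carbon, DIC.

DIC = 2.22 mmol/kg

[CO2*] = KH · pCO2 = 10^(−1.38) × 1070×10^-6 = 4.461×10^-5 mol/kg
α₀ = 1/(1 + K1/[H⁺] + K1K2/[H⁺]²) = 1/(1 + 10^+1.67 + 10^+0.32) = 0.02006
DIC = [CO2*]/α₀ = 4.461×10^-5 / 0.02006 = 2.22 mmol/kg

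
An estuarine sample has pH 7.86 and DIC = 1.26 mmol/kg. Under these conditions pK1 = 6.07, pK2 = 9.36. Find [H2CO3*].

[CO2*] = 19.5 μmol/kg

α₀ = 1 / (1 + K1/[H⁺] + K1K2/[H⁺]²) = 1 / (1 + 10^+1.79 + 10^+0.29)
   = 1 / (1 + 61.660 + 1.9498) = 1/64.609 = 0.01548
[CO2*] = α₀ × DIC = 0.01548 × 1.26 = 0.0195 mmol/kg = 19.5 μmol/kg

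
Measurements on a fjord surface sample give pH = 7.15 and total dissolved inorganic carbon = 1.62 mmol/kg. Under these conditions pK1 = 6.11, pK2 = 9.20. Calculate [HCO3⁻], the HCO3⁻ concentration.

[HCO3⁻] = 1.47 mmol/kg

α₁ = 1 / (1 + [H⁺]/K1 + K2/[H⁺]) = 1 / (1 + 10^-1.04 + 10^-2.05)
   = 1 / (1 + 0.091201 + 0.0089125) = 1/1.1001 = 0.9090
[HCO3⁻] = α₁ × DIC = 0.9090 × 1.62 = 1.47 mmol/kg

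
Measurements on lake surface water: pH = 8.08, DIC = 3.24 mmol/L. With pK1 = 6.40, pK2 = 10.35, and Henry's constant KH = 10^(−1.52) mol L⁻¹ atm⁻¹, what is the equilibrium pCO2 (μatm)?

pCO2 = 2180 μatm

α₀ = 1 / (1 + K1/[H⁺] + K1K2/[H⁺]²) = 1 / (1 + 10^+1.68 + 10^-0.59)
   = 1 / (1 + 47.863 + 0.25704) = 1/49.120 = 0.02036
[CO2*] = α₀ × DIC = 0.02036 × 3.24 = 0.06596 mmol/L
pCO2 = [CO2*]/KH = 6.596×10^-5 / 3.020×10^-2 = 2180 μatm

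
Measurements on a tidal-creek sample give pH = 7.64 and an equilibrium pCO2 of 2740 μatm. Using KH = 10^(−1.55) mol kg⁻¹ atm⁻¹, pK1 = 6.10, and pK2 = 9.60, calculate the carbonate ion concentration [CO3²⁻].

[CO2*] = KH · pCO2 = 10^(−1.55) × 2740×10^-6 = 7.722×10^-5 mol/kg
α₀ = 1/(1 + K1/[H⁺] + K1K2/[H⁺]²) = 1/(1 + 10^+1.54 + 10^-0.42) = 0.02774
DIC = [CO2*]/α₀ = 7.722×10^-5 / 0.02774 = 2.784 mmol/kg
[CO3²⁻] = α₂·DIC; α₂ = 0.01055, so [CO3²⁻] = 0.01055 × 2.784 = 0.0294 mmol/kg

[CO3²⁻] = 0.0294 mmol/kg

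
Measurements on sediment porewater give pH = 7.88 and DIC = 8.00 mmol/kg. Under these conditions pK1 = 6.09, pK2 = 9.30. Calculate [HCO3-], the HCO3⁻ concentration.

α₁ = 1 / (1 + [H⁺]/K1 + K2/[H⁺]) = 1 / (1 + 10^-1.79 + 10^-1.42)
   = 1 / (1 + 0.016218 + 0.038019) = 1/1.0542 = 0.9486
[HCO3⁻] = α₁ × DIC = 0.9486 × 8.00 = 7.59 mmol/kg

[HCO3⁻] = 7.59 mmol/kg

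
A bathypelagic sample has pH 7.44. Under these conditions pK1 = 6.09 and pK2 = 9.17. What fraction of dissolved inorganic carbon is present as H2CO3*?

α₀ = 1 / (1 + K1/[H⁺] + K1K2/[H⁺]²) = 1 / (1 + 10^+1.35 + 10^-0.38)
   = 1 / (1 + 22.387 + 0.41687) = 1/23.804 = 0.04201

α₀ = 0.0420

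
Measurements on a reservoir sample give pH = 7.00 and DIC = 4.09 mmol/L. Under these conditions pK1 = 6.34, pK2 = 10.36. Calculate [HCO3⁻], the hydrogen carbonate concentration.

α₁ = 1 / (1 + [H⁺]/K1 + K2/[H⁺]) = 1 / (1 + 10^-0.66 + 10^-3.36)
   = 1 / (1 + 0.21878 + 0.00043652) = 1/1.2192 = 0.8202
[HCO3⁻] = α₁ × DIC = 0.8202 × 4.09 = 3.35 mmol/L

[HCO3⁻] = 3.35 mmol/L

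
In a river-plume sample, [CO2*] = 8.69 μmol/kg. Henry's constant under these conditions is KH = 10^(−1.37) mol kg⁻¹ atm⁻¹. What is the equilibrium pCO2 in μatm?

KH = 10^(−1.37) = 4.266×10^-2 mol kg⁻¹ atm⁻¹
pCO2 = [CO2*]/KH = 8.69×10^-6 / 4.266×10^-2 = 2.04×10^-4 atm = 204 μatm

pCO2 = 204 μatm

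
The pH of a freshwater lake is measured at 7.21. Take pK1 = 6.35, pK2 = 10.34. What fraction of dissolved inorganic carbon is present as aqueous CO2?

α₀ = 0.121

α₀ = 1 / (1 + K1/[H⁺] + K1K2/[H⁺]²) = 1 / (1 + 10^+0.86 + 10^-2.27)
   = 1 / (1 + 7.2444 + 0.0053703) = 1/8.2497 = 0.1212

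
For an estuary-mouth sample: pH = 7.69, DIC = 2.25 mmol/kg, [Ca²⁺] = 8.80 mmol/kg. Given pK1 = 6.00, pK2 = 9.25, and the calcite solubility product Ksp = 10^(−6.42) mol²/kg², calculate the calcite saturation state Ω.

Ω = 1.37

α₂ = 1 / (1 + [H⁺]/K2 + [H⁺]²/(K1K2)) = 1 / (1 + 10^+1.56 + 10^-0.13)
   = 1 / (1 + 36.308 + 0.74131) = 1/38.049 = 0.02628
[CO3²⁻] = α₂ × DIC = 0.02628 × 2.25 = 0.05913 mmol/kg
Ksp = 10^(−6.42) = 3.802×10^-7
Ω = [Ca²⁺][CO3²⁻]/Ksp = (8.80×10^-3)(5.913×10^-5) / 3.802×10^-7 = 1.37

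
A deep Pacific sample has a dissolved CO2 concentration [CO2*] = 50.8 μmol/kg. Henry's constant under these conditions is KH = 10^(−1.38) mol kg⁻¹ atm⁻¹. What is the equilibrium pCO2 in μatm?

pCO2 = 1220 μatm

KH = 10^(−1.38) = 4.169×10^-2 mol kg⁻¹ atm⁻¹
pCO2 = [CO2*]/KH = 50.8×10^-6 / 4.169×10^-2 = 1.22×10^-3 atm = 1220 μatm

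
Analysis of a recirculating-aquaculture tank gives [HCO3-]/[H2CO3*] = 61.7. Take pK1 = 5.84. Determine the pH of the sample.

From K1 = [H⁺][HCO3-]/[H2CO3*]:  pH = pK1 + log₁₀([HCO3-]/[H2CO3*])
log₁₀(61.7) = +1.790
pH = 5.84 + (+1.790) = 7.63

pH = 7.63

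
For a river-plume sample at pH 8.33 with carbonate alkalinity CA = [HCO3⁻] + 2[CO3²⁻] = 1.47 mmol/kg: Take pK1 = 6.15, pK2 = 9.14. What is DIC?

DIC = 1.30 mmol/kg

CA = [HCO3⁻] + 2[CO3²⁻] = (α₁ + 2α₂)·DIC
At pH 8.33: [H⁺]/K1 = 10^-2.18 = 0.0066069, K2/[H⁺] = 10^-0.81 = 0.15488
α₁ = 1/(1 + 0.0066069 + 0.15488) = 1/1.1615 = 0.8610; α₂ = α₁·K2/[H⁺] = 0.1333
α₁ + 2α₂ = 1.1277
DIC = CA / (α₁ + 2α₂) = 1.47 / 1.1277 = 1.30 mmol/kg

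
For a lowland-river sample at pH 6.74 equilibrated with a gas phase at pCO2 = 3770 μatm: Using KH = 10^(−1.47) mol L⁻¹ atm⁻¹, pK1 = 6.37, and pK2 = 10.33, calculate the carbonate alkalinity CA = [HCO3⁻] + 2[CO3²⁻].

[CO2*] = KH · pCO2 = 10^(−1.47) × 3770×10^-6 = 1.277×10^-4 mol/L
α₀ = 1/(1 + K1/[H⁺] + K1K2/[H⁺]²) = 1/(1 + 10^+0.37 + 10^-3.22) = 0.2990
DIC = [CO2*]/α₀ = 1.277×10^-4 / 0.2990 = 0.4273 mmol/L
CA = (α₁ + 2α₂)·DIC = (0.7009 + 2×0.0001801) × 0.4273 = 0.300 mmol/L

CA = 0.300 mmol/L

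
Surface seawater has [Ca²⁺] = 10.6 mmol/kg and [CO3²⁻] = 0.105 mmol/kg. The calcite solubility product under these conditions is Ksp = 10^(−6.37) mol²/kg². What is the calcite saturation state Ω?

Ω = 2.61

Ksp = 10^(−6.37) = 4.266×10^-7
Ω = [Ca²⁺][CO3²⁻]/Ksp = (10.6×10^-3)(0.105×10^-3) / 4.266×10^-7 = 2.61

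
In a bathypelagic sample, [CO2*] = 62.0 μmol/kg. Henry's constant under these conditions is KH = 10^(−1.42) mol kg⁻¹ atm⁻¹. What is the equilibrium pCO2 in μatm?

pCO2 = 1630 μatm

KH = 10^(−1.42) = 3.802×10^-2 mol kg⁻¹ atm⁻¹
pCO2 = [CO2*]/KH = 62.0×10^-6 / 3.802×10^-2 = 1.63×10^-3 atm = 1630 μatm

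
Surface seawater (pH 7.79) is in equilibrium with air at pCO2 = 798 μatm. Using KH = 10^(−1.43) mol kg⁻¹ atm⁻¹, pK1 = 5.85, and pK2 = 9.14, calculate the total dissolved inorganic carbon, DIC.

DIC = 2.73 mmol/kg

[CO2*] = KH · pCO2 = 10^(−1.43) × 798×10^-6 = 2.965×10^-5 mol/kg
α₀ = 1/(1 + K1/[H⁺] + K1K2/[H⁺]²) = 1/(1 + 10^+1.94 + 10^+0.59) = 0.01087
DIC = [CO2*]/α₀ = 2.965×10^-5 / 0.01087 = 2.73 mmol/kg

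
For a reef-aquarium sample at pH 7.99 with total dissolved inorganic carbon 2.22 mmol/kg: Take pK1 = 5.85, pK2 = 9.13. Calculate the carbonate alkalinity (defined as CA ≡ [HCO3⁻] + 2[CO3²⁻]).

CA = 2.35 mmol/kg

CA = [HCO3⁻] + 2[CO3²⁻] = (α₁ + 2α₂)·DIC
At pH 7.99: [H⁺]/K1 = 10^-2.14 = 0.0072444, K2/[H⁺] = 10^-1.14 = 0.072444
α₁ = 1/(1 + 0.0072444 + 0.072444) = 1/1.0797 = 0.9262; α₂ = α₁·K2/[H⁺] = 0.06710
α₁ + 2α₂ = 1.0604
CA = 1.0604 × 2.22 = 2.35 mmol/kg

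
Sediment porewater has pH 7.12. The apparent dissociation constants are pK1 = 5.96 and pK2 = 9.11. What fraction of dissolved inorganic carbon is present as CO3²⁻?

α₂ = 1 / (1 + [H⁺]/K2 + [H⁺]²/(K1K2)) = 1 / (1 + 10^+1.99 + 10^+0.83)
   = 1 / (1 + 97.724 + 6.7608) = 1/105.48 = 0.009480

α₂ = 0.00948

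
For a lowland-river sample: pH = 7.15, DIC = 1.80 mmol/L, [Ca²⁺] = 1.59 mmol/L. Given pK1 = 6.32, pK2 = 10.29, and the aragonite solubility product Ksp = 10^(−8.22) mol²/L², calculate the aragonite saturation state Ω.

Ω = 0.300

α₂ = 1 / (1 + [H⁺]/K2 + [H⁺]²/(K1K2)) = 1 / (1 + 10^+3.14 + 10^+2.31)
   = 1 / (1 + 1380.4 + 204.17) = 1/1585.6 = 0.0006307
[CO3²⁻] = α₂ × DIC = 0.0006307 × 1.80 = 0.001135 mmol/L = 1.135 μmol/L
Ksp = 10^(−8.22) = 6.026×10^-9
Ω = [Ca²⁺][CO3²⁻]/Ksp = (1.59×10^-3)(1.135×10^-6) / 6.026×10^-9 = 0.300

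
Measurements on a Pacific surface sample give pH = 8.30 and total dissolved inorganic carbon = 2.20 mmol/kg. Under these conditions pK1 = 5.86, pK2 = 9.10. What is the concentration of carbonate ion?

α₂ = 1 / (1 + [H⁺]/K2 + [H⁺]²/(K1K2)) = 1 / (1 + 10^+0.80 + 10^-1.64)
   = 1 / (1 + 6.3096 + 0.022909) = 1/7.3325 = 0.1364
[CO3²⁻] = α₂ × DIC = 0.1364 × 2.20 = 0.300 mmol/kg

[CO3²⁻] = 0.300 mmol/kg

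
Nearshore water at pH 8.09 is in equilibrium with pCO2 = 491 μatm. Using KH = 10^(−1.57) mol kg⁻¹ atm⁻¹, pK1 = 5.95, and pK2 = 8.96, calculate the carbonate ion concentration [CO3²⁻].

[CO2*] = KH · pCO2 = 10^(−1.57) × 491×10^-6 = 1.322×10^-5 mol/kg
α₀ = 1/(1 + K1/[H⁺] + K1K2/[H⁺]²) = 1/(1 + 10^+2.14 + 10^+1.27) = 0.006343
DIC = [CO2*]/α₀ = 1.322×10^-5 / 0.006343 = 2.084 mmol/kg
[CO3²⁻] = α₂·DIC; α₂ = 0.1181, so [CO3²⁻] = 0.1181 × 2.084 = 0.246 mmol/kg

[CO3²⁻] = 0.246 mmol/kg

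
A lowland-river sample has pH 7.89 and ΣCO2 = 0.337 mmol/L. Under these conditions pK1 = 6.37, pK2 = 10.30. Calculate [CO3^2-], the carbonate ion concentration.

α₂ = 1 / (1 + [H⁺]/K2 + [H⁺]²/(K1K2)) = 1 / (1 + 10^+2.41 + 10^+0.89)
   = 1 / (1 + 257.04 + 7.7625) = 1/265.80 = 0.003762
[CO3²⁻] = α₂ × DIC = 0.003762 × 0.337 = 0.00127 mmol/L = 1.27 μmol/L

[CO3²⁻] = 1.27 μmol/L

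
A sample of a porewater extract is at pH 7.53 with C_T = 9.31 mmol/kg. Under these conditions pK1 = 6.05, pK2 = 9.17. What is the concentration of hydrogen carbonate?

α₁ = 1 / (1 + [H⁺]/K1 + K2/[H⁺]) = 1 / (1 + 10^-1.48 + 10^-1.64)
   = 1 / (1 + 0.033113 + 0.022909) = 1/1.0560 = 0.9470
[HCO3⁻] = α₁ × DIC = 0.9470 × 9.31 = 8.82 mmol/kg

[HCO3⁻] = 8.82 mmol/kg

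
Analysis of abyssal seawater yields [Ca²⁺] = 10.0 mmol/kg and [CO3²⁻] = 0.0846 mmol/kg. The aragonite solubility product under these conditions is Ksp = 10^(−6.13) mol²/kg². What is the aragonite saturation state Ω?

Ω = 1.14

Ksp = 10^(−6.13) = 7.413×10^-7
Ω = [Ca²⁺][CO3²⁻]/Ksp = (10.0×10^-3)(0.0846×10^-3) / 7.413×10^-7 = 1.14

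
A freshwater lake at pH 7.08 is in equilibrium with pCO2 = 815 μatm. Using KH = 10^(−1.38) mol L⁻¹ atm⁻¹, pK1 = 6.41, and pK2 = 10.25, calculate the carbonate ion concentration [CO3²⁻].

[CO2*] = KH · pCO2 = 10^(−1.38) × 815×10^-6 = 3.397×10^-5 mol/L
α₀ = 1/(1 + K1/[H⁺] + K1K2/[H⁺]²) = 1/(1 + 10^+0.67 + 10^-2.50) = 0.1760
DIC = [CO2*]/α₀ = 3.397×10^-5 / 0.1760 = 0.1930 mmol/L
[CO3²⁻] = α₂·DIC; α₂ = 0.0005567, so [CO3²⁻] = 0.0005567 × 0.1930 = 0.000107 mmol/L = 0.107 μmol/L

[CO3²⁻] = 0.107 μmol/L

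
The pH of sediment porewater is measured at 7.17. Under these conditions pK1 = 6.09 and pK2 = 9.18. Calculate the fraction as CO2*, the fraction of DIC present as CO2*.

α₀ = 0.0761

α₀ = 1 / (1 + K1/[H⁺] + K1K2/[H⁺]²) = 1 / (1 + 10^+1.08 + 10^-0.93)
   = 1 / (1 + 12.023 + 0.11749) = 1/13.140 = 0.07610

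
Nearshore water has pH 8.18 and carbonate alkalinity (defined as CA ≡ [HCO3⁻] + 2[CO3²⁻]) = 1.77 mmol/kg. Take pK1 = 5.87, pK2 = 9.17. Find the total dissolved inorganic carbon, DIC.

DIC = 1.63 mmol/kg

CA = [HCO3⁻] + 2[CO3²⁻] = (α₁ + 2α₂)·DIC
At pH 8.18: [H⁺]/K1 = 10^-2.31 = 0.0048978, K2/[H⁺] = 10^-0.99 = 0.10233
α₁ = 1/(1 + 0.0048978 + 0.10233) = 1/1.1072 = 0.9032; α₂ = α₁·K2/[H⁺] = 0.09242
α₁ + 2α₂ = 1.0880
DIC = CA / (α₁ + 2α₂) = 1.77 / 1.0880 = 1.63 mmol/kg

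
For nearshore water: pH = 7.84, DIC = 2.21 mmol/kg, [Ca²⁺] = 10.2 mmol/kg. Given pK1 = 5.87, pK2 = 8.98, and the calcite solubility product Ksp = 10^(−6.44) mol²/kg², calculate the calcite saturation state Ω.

α₂ = 1 / (1 + [H⁺]/K2 + [H⁺]²/(K1K2)) = 1 / (1 + 10^+1.14 + 10^-0.83)
   = 1 / (1 + 13.804 + 0.14791) = 1/14.952 = 0.06688
[CO3²⁻] = α₂ × DIC = 0.06688 × 2.21 = 0.1478 mmol/kg
Ksp = 10^(−6.44) = 3.631×10^-7
Ω = [Ca²⁺][CO3²⁻]/Ksp = (10.2×10^-3)(1.478×10^-4) / 3.631×10^-7 = 4.15

Ω = 4.15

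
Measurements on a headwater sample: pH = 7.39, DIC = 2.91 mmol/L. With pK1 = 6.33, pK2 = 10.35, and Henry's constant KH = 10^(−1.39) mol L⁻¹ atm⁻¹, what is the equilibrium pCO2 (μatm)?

α₀ = 1 / (1 + K1/[H⁺] + K1K2/[H⁺]²) = 1 / (1 + 10^+1.06 + 10^-1.90)
   = 1 / (1 + 11.482 + 0.012589) = 1/12.494 = 0.08004
[CO2*] = α₀ × DIC = 0.08004 × 2.91 = 0.2329 mmol/L
pCO2 = [CO2*]/KH = 2.329×10^-4 / 4.074×10^-2 = 5720 μatm

pCO2 = 5720 μatm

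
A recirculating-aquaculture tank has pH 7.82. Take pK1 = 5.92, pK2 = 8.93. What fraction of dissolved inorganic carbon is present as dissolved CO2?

α₀ = 1 / (1 + K1/[H⁺] + K1K2/[H⁺]²) = 1 / (1 + 10^+1.90 + 10^+0.79)
   = 1 / (1 + 79.433 + 6.1660) = 1/86.599 = 0.01155

α₀ = 0.0115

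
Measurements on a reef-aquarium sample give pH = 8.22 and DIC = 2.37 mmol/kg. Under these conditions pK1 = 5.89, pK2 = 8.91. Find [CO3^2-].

α₂ = 1 / (1 + [H⁺]/K2 + [H⁺]²/(K1K2)) = 1 / (1 + 10^+0.69 + 10^-1.64)
   = 1 / (1 + 4.8978 + 0.022909) = 1/5.9207 = 0.1689
[CO3²⁻] = α₂ × DIC = 0.1689 × 2.37 = 0.400 mmol/kg

[CO3²⁻] = 0.400 mmol/kg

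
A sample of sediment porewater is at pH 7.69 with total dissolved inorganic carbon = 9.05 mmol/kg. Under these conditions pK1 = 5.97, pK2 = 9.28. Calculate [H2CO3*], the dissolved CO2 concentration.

[CO2*] = 0.165 mmol/kg

α₀ = 1 / (1 + K1/[H⁺] + K1K2/[H⁺]²) = 1 / (1 + 10^+1.72 + 10^+0.13)
   = 1 / (1 + 52.481 + 1.3490) = 1/54.830 = 0.01824
[CO2*] = α₀ × DIC = 0.01824 × 9.05 = 0.165 mmol/kg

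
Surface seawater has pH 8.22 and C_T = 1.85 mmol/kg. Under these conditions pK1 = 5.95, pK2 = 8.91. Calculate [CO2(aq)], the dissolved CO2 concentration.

α₀ = 1 / (1 + K1/[H⁺] + K1K2/[H⁺]²) = 1 / (1 + 10^+2.27 + 10^+1.58)
   = 1 / (1 + 186.21 + 38.019) = 1/225.23 = 0.004440
[CO2*] = α₀ × DIC = 0.004440 × 1.85 = 0.00821 mmol/kg = 8.21 μmol/kg

[CO2*] = 8.21 μmol/kg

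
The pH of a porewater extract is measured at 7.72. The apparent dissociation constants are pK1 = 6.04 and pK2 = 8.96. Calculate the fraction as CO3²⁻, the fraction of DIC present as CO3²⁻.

α₂ = 1 / (1 + [H⁺]/K2 + [H⁺]²/(K1K2)) = 1 / (1 + 10^+1.24 + 10^-0.44)
   = 1 / (1 + 17.378 + 0.36308) = 1/18.741 = 0.05336

α₂ = 0.0534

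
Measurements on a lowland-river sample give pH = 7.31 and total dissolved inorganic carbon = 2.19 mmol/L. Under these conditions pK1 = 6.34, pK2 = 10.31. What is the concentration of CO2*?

[CO2*] = 0.212 mmol/L

α₀ = 1 / (1 + K1/[H⁺] + K1K2/[H⁺]²) = 1 / (1 + 10^+0.97 + 10^-2.03)
   = 1 / (1 + 9.3325 + 0.0093325) = 1/10.342 = 0.09669
[CO2*] = α₀ × DIC = 0.09669 × 2.19 = 0.212 mmol/L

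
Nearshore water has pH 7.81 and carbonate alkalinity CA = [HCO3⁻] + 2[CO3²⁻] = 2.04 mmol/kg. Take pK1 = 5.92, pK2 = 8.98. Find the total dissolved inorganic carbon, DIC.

DIC = 1.94 mmol/kg

CA = [HCO3⁻] + 2[CO3²⁻] = (α₁ + 2α₂)·DIC
At pH 7.81: [H⁺]/K1 = 10^-1.89 = 0.012882, K2/[H⁺] = 10^-1.17 = 0.067608
α₁ = 1/(1 + 0.012882 + 0.067608) = 1/1.0805 = 0.9255; α₂ = α₁·K2/[H⁺] = 0.06257
α₁ + 2α₂ = 1.0506
DIC = CA / (α₁ + 2α₂) = 2.04 / 1.0506 = 1.94 mmol/kg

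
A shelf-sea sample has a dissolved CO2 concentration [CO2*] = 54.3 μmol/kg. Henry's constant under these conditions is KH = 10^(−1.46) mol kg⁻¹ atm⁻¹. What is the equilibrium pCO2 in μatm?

KH = 10^(−1.46) = 3.467×10^-2 mol kg⁻¹ atm⁻¹
pCO2 = [CO2*]/KH = 54.3×10^-6 / 3.467×10^-2 = 1.57×10^-3 atm = 1570 μatm

pCO2 = 1570 μatm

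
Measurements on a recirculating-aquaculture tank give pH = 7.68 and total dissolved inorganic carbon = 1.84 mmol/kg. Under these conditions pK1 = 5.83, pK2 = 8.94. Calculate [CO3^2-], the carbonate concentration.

α₂ = 1 / (1 + [H⁺]/K2 + [H⁺]²/(K1K2)) = 1 / (1 + 10^+1.26 + 10^-0.59)
   = 1 / (1 + 18.197 + 0.25704) = 1/19.454 = 0.05140
[CO3²⁻] = α₂ × DIC = 0.05140 × 1.84 = 0.0946 mmol/kg

[CO3²⁻] = 0.0946 mmol/kg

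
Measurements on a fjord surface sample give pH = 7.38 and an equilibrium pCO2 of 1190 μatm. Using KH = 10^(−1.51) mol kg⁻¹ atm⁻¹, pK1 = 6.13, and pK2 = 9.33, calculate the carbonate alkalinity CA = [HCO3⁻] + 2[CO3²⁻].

CA = 0.669 mmol/kg

[CO2*] = KH · pCO2 = 10^(−1.51) × 1190×10^-6 = 3.677×10^-5 mol/kg
α₀ = 1/(1 + K1/[H⁺] + K1K2/[H⁺]²) = 1/(1 + 10^+1.25 + 10^-0.70) = 0.05268
DIC = [CO2*]/α₀ = 3.677×10^-5 / 0.05268 = 0.6981 mmol/kg
CA = (α₁ + 2α₂)·DIC = (0.9368 + 2×0.01051) × 0.6981 = 0.669 mmol/kg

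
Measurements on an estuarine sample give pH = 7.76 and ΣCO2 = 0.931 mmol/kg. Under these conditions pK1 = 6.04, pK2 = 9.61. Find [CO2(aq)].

[CO2*] = 17.2 μmol/kg

α₀ = 1 / (1 + K1/[H⁺] + K1K2/[H⁺]²) = 1 / (1 + 10^+1.72 + 10^-0.13)
   = 1 / (1 + 52.481 + 0.74131) = 1/54.222 = 0.01844
[CO2*] = α₀ × DIC = 0.01844 × 0.931 = 0.0172 mmol/kg = 17.2 μmol/kg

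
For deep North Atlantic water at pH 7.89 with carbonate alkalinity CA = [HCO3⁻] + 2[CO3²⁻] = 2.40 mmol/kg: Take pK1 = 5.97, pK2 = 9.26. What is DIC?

CA = [HCO3⁻] + 2[CO3²⁻] = (α₁ + 2α₂)·DIC
At pH 7.89: [H⁺]/K1 = 10^-1.92 = 0.012023, K2/[H⁺] = 10^-1.37 = 0.042658
α₁ = 1/(1 + 0.012023 + 0.042658) = 1/1.0547 = 0.9482; α₂ = α₁·K2/[H⁺] = 0.04045
α₁ + 2α₂ = 1.0290
DIC = CA / (α₁ + 2α₂) = 2.40 / 1.0290 = 2.33 mmol/kg

DIC = 2.33 mmol/kg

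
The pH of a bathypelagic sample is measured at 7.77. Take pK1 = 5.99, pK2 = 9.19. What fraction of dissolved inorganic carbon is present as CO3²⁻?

α₂ = 0.0361

α₂ = 1 / (1 + [H⁺]/K2 + [H⁺]²/(K1K2)) = 1 / (1 + 10^+1.42 + 10^-0.36)
   = 1 / (1 + 26.303 + 0.43652) = 1/27.739 = 0.03605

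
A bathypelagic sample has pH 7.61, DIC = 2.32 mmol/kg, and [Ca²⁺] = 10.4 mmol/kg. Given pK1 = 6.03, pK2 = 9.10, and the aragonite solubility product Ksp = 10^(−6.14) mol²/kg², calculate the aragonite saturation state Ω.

Ω = 1.02

α₂ = 1 / (1 + [H⁺]/K2 + [H⁺]²/(K1K2)) = 1 / (1 + 10^+1.49 + 10^-0.09)
   = 1 / (1 + 30.903 + 0.81283) = 1/32.716 = 0.03057
[CO3²⁻] = α₂ × DIC = 0.03057 × 2.32 = 0.07091 mmol/kg
Ksp = 10^(−6.14) = 7.244×10^-7
Ω = [Ca²⁺][CO3²⁻]/Ksp = (10.4×10^-3)(7.091×10^-5) / 7.244×10^-7 = 1.02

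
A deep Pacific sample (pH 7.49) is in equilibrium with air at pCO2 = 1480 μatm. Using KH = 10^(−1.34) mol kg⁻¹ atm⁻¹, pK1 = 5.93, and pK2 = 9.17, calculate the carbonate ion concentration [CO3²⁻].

[CO3²⁻] = 0.0513 mmol/kg

[CO2*] = KH · pCO2 = 10^(−1.34) × 1480×10^-6 = 6.765×10^-5 mol/kg
α₀ = 1/(1 + K1/[H⁺] + K1K2/[H⁺]²) = 1/(1 + 10^+1.56 + 10^-0.12) = 0.02627
DIC = [CO2*]/α₀ = 6.765×10^-5 / 0.02627 = 2.575 mmol/kg
[CO3²⁻] = α₂·DIC; α₂ = 0.01993, so [CO3²⁻] = 0.01993 × 2.575 = 0.0513 mmol/kg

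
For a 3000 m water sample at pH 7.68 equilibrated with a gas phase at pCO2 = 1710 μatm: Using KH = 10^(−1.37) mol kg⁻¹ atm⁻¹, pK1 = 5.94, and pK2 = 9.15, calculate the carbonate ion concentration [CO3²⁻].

[CO2*] = KH · pCO2 = 10^(−1.37) × 1710×10^-6 = 7.295×10^-5 mol/kg
α₀ = 1/(1 + K1/[H⁺] + K1K2/[H⁺]²) = 1/(1 + 10^+1.74 + 10^+0.27) = 0.01730
DIC = [CO2*]/α₀ = 7.295×10^-5 / 0.01730 = 4.217 mmol/kg
[CO3²⁻] = α₂·DIC; α₂ = 0.03221, so [CO3²⁻] = 0.03221 × 4.217 = 0.136 mmol/kg

[CO3²⁻] = 0.136 mmol/kg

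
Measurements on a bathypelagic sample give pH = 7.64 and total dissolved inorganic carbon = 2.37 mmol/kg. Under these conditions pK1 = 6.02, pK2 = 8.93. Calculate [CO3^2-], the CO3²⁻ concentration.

α₂ = 1 / (1 + [H⁺]/K2 + [H⁺]²/(K1K2)) = 1 / (1 + 10^+1.29 + 10^-0.33)
   = 1 / (1 + 19.498 + 0.46774) = 1/20.966 = 0.04770
[CO3²⁻] = α₂ × DIC = 0.04770 × 2.37 = 0.113 mmol/kg

[CO3²⁻] = 0.113 mmol/kg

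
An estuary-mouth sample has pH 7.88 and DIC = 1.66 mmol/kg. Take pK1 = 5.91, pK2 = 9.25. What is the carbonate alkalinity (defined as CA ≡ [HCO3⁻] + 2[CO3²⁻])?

CA = [HCO3⁻] + 2[CO3²⁻] = (α₁ + 2α₂)·DIC
At pH 7.88: [H⁺]/K1 = 10^-1.97 = 0.010715, K2/[H⁺] = 10^-1.37 = 0.042658
α₁ = 1/(1 + 0.010715 + 0.042658) = 1/1.0534 = 0.9493; α₂ = α₁·K2/[H⁺] = 0.04050
α₁ + 2α₂ = 1.0303
CA = 1.0303 × 1.66 = 1.71 mmol/kg

CA = 1.71 mmol/kg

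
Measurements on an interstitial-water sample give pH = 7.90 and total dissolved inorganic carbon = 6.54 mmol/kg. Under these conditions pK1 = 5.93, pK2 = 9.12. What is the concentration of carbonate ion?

[CO3²⁻] = 0.368 mmol/kg

α₂ = 1 / (1 + [H⁺]/K2 + [H⁺]²/(K1K2)) = 1 / (1 + 10^+1.22 + 10^-0.75)
   = 1 / (1 + 16.596 + 0.17783) = 1/17.774 = 0.05626
[CO3²⁻] = α₂ × DIC = 0.05626 × 6.54 = 0.368 mmol/kg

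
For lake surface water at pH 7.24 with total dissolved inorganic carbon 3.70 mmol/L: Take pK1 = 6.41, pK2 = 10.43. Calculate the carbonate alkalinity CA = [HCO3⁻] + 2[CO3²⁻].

CA = 3.23 mmol/L

CA = [HCO3⁻] + 2[CO3²⁻] = (α₁ + 2α₂)·DIC
At pH 7.24: [H⁺]/K1 = 10^-0.83 = 0.14791, K2/[H⁺] = 10^-3.19 = 0.00064565
α₁ = 1/(1 + 0.14791 + 0.00064565) = 1/1.1486 = 0.8707; α₂ = α₁·K2/[H⁺] = 0.0005621
α₁ + 2α₂ = 0.8718
CA = 0.8718 × 3.70 = 3.23 mmol/L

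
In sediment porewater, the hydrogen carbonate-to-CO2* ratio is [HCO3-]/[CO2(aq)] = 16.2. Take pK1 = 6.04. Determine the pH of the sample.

From K1 = [H⁺][HCO3-]/[CO2(aq)]:  pH = pK1 + log₁₀([HCO3-]/[CO2(aq)])
log₁₀(16.2) = +1.210
pH = 6.04 + (+1.210) = 7.25

pH = 7.25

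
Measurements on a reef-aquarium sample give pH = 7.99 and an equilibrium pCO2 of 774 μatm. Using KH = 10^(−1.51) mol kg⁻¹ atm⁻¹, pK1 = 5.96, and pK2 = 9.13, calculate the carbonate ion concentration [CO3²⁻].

[CO2*] = KH · pCO2 = 10^(−1.51) × 774×10^-6 = 2.392×10^-5 mol/kg
α₀ = 1/(1 + K1/[H⁺] + K1K2/[H⁺]²) = 1/(1 + 10^+2.03 + 10^+0.89) = 0.008627
DIC = [CO2*]/α₀ = 2.392×10^-5 / 0.008627 = 2.773 mmol/kg
[CO3²⁻] = α₂·DIC; α₂ = 0.06697, so [CO3²⁻] = 0.06697 × 2.773 = 0.186 mmol/kg

[CO3²⁻] = 0.186 mmol/kg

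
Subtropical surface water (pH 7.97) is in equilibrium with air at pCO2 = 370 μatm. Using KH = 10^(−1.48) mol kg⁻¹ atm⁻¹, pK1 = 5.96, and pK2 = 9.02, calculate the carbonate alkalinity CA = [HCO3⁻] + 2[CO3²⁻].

[CO2*] = KH · pCO2 = 10^(−1.48) × 370×10^-6 = 1.225×10^-5 mol/kg
α₀ = 1/(1 + K1/[H⁺] + K1K2/[H⁺]²) = 1/(1 + 10^+2.01 + 10^+0.96) = 0.008893
DIC = [CO2*]/α₀ = 1.225×10^-5 / 0.008893 = 1.378 mmol/kg
CA = (α₁ + 2α₂)·DIC = (0.9100 + 2×0.08110) × 1.378 = 1.48 mmol/kg

CA = 1.48 mmol/kg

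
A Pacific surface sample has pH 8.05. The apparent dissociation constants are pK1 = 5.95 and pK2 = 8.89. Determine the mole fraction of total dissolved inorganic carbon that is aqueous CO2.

α₀ = 1 / (1 + K1/[H⁺] + K1K2/[H⁺]²) = 1 / (1 + 10^+2.10 + 10^+1.26)
   = 1 / (1 + 125.89 + 18.197) = 1/145.09 = 0.006892

α₀ = 0.00689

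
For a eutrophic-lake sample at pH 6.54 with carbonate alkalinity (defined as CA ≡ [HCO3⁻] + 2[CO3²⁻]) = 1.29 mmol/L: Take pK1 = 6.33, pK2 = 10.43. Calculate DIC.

DIC = 2.09 mmol/L

CA = [HCO3⁻] + 2[CO3²⁻] = (α₁ + 2α₂)·DIC
At pH 6.54: [H⁺]/K1 = 10^-0.21 = 0.61660, K2/[H⁺] = 10^-3.89 = 0.00012882
α₁ = 1/(1 + 0.61660 + 0.00012882) = 1/1.6167 = 0.6185; α₂ = α₁·K2/[H⁺] = 7.968×10^-5
α₁ + 2α₂ = 0.6187
DIC = CA / (α₁ + 2α₂) = 1.29 / 0.6187 = 2.09 mmol/L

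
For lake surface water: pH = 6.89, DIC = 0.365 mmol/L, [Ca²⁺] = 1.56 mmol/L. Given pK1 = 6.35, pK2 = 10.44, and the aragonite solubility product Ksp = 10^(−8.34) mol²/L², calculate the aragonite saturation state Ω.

α₂ = 1 / (1 + [H⁺]/K2 + [H⁺]²/(K1K2)) = 1 / (1 + 10^+3.55 + 10^+3.01)
   = 1 / (1 + 3548.1 + 1023.3) = 1/4572.4 = 0.0002187
[CO3²⁻] = α₂ × DIC = 0.0002187 × 0.365 = 7.983×10^-5 mmol/L = 0.07983 μmol/L
Ksp = 10^(−8.34) = 4.571×10^-9
Ω = [Ca²⁺][CO3²⁻]/Ksp = (1.56×10^-3)(7.983×10^-8) / 4.571×10^-9 = 0.0272

Ω = 0.0272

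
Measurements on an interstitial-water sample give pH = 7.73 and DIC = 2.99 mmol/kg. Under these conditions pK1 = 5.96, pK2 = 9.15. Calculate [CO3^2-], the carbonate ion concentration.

[CO3²⁻] = 0.108 mmol/kg

α₂ = 1 / (1 + [H⁺]/K2 + [H⁺]²/(K1K2)) = 1 / (1 + 10^+1.42 + 10^-0.35)
   = 1 / (1 + 26.303 + 0.44668) = 1/27.749 = 0.03604
[CO3²⁻] = α₂ × DIC = 0.03604 × 2.99 = 0.108 mmol/kg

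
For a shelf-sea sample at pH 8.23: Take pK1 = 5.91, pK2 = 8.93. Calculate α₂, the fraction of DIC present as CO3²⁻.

α₂ = 0.166

α₂ = 1 / (1 + [H⁺]/K2 + [H⁺]²/(K1K2)) = 1 / (1 + 10^+0.70 + 10^-1.62)
   = 1 / (1 + 5.0119 + 0.023988) = 1/6.0359 = 0.1657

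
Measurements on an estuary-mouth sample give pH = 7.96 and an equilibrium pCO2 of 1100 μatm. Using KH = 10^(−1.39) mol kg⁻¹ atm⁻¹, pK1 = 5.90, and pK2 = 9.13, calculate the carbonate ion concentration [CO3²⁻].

[CO2*] = KH · pCO2 = 10^(−1.39) × 1100×10^-6 = 4.481×10^-5 mol/kg
α₀ = 1/(1 + K1/[H⁺] + K1K2/[H⁺]²) = 1/(1 + 10^+2.06 + 10^+0.89) = 0.008092
DIC = [CO2*]/α₀ = 4.481×10^-5 / 0.008092 = 5.538 mmol/kg
[CO3²⁻] = α₂·DIC; α₂ = 0.06281, so [CO3²⁻] = 0.06281 × 5.538 = 0.348 mmol/kg

[CO3²⁻] = 0.348 mmol/kg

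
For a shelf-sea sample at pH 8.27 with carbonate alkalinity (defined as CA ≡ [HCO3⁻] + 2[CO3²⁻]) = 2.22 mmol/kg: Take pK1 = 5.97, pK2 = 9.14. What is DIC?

CA = [HCO3⁻] + 2[CO3²⁻] = (α₁ + 2α₂)·DIC
At pH 8.27: [H⁺]/K1 = 10^-2.30 = 0.0050119, K2/[H⁺] = 10^-0.87 = 0.13490
α₁ = 1/(1 + 0.0050119 + 0.13490) = 1/1.1399 = 0.8773; α₂ = α₁·K2/[H⁺] = 0.1183
α₁ + 2α₂ = 1.1139
DIC = CA / (α₁ + 2α₂) = 2.22 / 1.1139 = 1.99 mmol/kg

DIC = 1.99 mmol/kg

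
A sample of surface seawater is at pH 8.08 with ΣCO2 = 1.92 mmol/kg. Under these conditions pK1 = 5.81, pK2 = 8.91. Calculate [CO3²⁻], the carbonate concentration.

[CO3²⁻] = 0.246 mmol/kg

α₂ = 1 / (1 + [H⁺]/K2 + [H⁺]²/(K1K2)) = 1 / (1 + 10^+0.83 + 10^-1.44)
   = 1 / (1 + 6.7608 + 0.036308) = 1/7.7971 = 0.1283
[CO3²⁻] = α₂ × DIC = 0.1283 × 1.92 = 0.246 mmol/kg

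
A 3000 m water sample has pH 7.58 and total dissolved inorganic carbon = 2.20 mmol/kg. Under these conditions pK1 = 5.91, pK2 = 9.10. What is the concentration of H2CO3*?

[CO2*] = 0.0447 mmol/kg

α₀ = 1 / (1 + K1/[H⁺] + K1K2/[H⁺]²) = 1 / (1 + 10^+1.67 + 10^+0.15)
   = 1 / (1 + 46.774 + 1.4125) = 1/49.186 = 0.02033
[CO2*] = α₀ × DIC = 0.02033 × 2.20 = 0.0447 mmol/kg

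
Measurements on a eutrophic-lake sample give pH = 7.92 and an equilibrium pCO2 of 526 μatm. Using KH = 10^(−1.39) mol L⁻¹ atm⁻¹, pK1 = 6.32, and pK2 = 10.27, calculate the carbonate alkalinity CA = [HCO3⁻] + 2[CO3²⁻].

[CO2*] = KH · pCO2 = 10^(−1.39) × 526×10^-6 = 2.143×10^-5 mol/L
α₀ = 1/(1 + K1/[H⁺] + K1K2/[H⁺]²) = 1/(1 + 10^+1.60 + 10^-0.75) = 0.02440
DIC = [CO2*]/α₀ = 2.143×10^-5 / 0.02440 = 0.8783 mmol/L
CA = (α₁ + 2α₂)·DIC = (0.9713 + 2×0.004338) × 0.8783 = 0.861 mmol/L

CA = 0.861 mmol/L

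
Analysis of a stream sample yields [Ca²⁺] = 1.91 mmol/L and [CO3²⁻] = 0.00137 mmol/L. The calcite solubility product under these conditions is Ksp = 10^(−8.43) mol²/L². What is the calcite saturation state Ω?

Ksp = 10^(−8.43) = 3.715×10^-9
Ω = [Ca²⁺][CO3²⁻]/Ksp = (1.91×10^-3)(0.00137×10^-3) / 3.715×10^-9 = 0.704

Ω = 0.704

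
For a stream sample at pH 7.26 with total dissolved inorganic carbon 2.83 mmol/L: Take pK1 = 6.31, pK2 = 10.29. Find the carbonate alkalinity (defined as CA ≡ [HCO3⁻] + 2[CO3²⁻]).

CA = [HCO3⁻] + 2[CO3²⁻] = (α₁ + 2α₂)·DIC
At pH 7.26: [H⁺]/K1 = 10^-0.95 = 0.11220, K2/[H⁺] = 10^-3.03 = 0.00093325
α₁ = 1/(1 + 0.11220 + 0.00093325) = 1/1.1131 = 0.8984; α₂ = α₁·K2/[H⁺] = 0.0008384
α₁ + 2α₂ = 0.9000
CA = 0.9000 × 2.83 = 2.55 mmol/L

CA = 2.55 mmol/L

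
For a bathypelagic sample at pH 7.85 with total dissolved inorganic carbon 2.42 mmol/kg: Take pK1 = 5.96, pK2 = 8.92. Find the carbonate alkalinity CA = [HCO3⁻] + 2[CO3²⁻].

CA = [HCO3⁻] + 2[CO3²⁻] = (α₁ + 2α₂)·DIC
At pH 7.85: [H⁺]/K1 = 10^-1.89 = 0.012882, K2/[H⁺] = 10^-1.07 = 0.085114
α₁ = 1/(1 + 0.012882 + 0.085114) = 1/1.0980 = 0.9107; α₂ = α₁·K2/[H⁺] = 0.07752
α₁ + 2α₂ = 1.0658
CA = 1.0658 × 2.42 = 2.58 mmol/kg

CA = 2.58 mmol/kg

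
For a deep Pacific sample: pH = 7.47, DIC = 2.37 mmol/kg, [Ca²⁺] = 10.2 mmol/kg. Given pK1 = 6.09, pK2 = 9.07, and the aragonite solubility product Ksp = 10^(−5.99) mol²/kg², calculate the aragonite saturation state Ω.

Ω = 0.556

α₂ = 1 / (1 + [H⁺]/K2 + [H⁺]²/(K1K2)) = 1 / (1 + 10^+1.60 + 10^+0.22)
   = 1 / (1 + 39.811 + 1.6596) = 1/42.470 = 0.02355
[CO3²⁻] = α₂ × DIC = 0.02355 × 2.37 = 0.05580 mmol/kg
Ksp = 10^(−5.99) = 1.023×10^-6
Ω = [Ca²⁺][CO3²⁻]/Ksp = (10.2×10^-3)(5.580×10^-5) / 1.023×10^-6 = 0.556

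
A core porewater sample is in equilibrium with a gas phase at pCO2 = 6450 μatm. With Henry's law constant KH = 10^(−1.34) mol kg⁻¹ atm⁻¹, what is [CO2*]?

[CO2*] = 295 μmol/kg

KH = 10^(−1.34) = 4.571×10^-2 mol kg⁻¹ atm⁻¹
[CO2*] = KH · pCO2 = 4.571×10^-2 × 6450×10^-6 atm = 2.95×10^-4 mol/kg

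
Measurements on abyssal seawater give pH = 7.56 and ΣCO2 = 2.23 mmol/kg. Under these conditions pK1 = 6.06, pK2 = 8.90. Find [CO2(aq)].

[CO2*] = 0.0655 mmol/kg

α₀ = 1 / (1 + K1/[H⁺] + K1K2/[H⁺]²) = 1 / (1 + 10^+1.50 + 10^+0.16)
   = 1 / (1 + 31.623 + 1.4454) = 1/34.068 = 0.02935
[CO2*] = α₀ × DIC = 0.02935 × 2.23 = 0.0655 mmol/kg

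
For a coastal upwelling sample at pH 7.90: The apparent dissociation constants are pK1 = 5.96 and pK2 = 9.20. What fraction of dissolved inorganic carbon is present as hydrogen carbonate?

α₁ = 0.942

α₁ = 1 / (1 + [H⁺]/K1 + K2/[H⁺]) = 1 / (1 + 10^-1.94 + 10^-1.30)
   = 1 / (1 + 0.011482 + 0.050119) = 1/1.0616 = 0.9420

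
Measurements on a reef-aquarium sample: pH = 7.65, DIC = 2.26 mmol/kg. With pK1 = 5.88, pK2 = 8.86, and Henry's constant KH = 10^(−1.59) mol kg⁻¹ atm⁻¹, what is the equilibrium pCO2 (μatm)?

α₀ = 1 / (1 + K1/[H⁺] + K1K2/[H⁺]²) = 1 / (1 + 10^+1.77 + 10^+0.56)
   = 1 / (1 + 58.884 + 3.6308) = 1/63.515 = 0.01574
[CO2*] = α₀ × DIC = 0.01574 × 2.26 = 0.03558 mmol/kg
pCO2 = [CO2*]/KH = 3.558×10^-5 / 2.570×10^-2 = 1380 μatm

pCO2 = 1380 μatm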